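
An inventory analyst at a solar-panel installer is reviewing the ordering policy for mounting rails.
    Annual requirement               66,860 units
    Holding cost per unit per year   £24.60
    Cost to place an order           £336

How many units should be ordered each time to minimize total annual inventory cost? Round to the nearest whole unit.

1,351 units

Q* = √(2·D·S / H) = √(2·66,860·336 / 24.6) = √1,826,419.5 ≈ 1,351.45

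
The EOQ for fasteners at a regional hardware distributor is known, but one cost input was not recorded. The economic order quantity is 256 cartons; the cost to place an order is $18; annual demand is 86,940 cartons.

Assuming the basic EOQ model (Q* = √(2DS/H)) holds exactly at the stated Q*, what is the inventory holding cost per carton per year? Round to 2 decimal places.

Since Q* = (2DS/H)^½, squaring gives Q*²·H = 2DS.
H = 2DS / Q² = 2 × 86,940 × 18 / 256² = 47.7576

$47.76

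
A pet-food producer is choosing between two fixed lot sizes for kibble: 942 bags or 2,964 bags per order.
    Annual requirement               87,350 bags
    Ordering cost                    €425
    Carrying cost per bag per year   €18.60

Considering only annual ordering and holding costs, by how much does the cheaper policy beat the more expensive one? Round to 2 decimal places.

Annual cost at Q: ordering D·S/Q plus holding Q·H/2.
TC(942) = (87,350/942)×425 + (942/2)×18.6 = €48,170.10
TC(2,964) = (87,350/2,964)×425 + (2,964/2)×18.6 = €40,090.08
|ΔTC| = |€48,170.10 − €40,090.08| = €8,080.02

€8,080.02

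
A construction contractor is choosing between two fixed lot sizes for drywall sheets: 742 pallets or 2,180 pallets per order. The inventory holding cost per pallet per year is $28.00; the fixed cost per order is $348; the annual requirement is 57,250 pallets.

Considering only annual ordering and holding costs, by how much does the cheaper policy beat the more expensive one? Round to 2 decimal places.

For each Q, cost = (D/Q)·S + (Q/2)·H.
TC(742) = (57,250/742)×348 + (742/2)×28 = $37,238.40
TC(2,180) = (57,250/2,180)×348 + (2,180/2)×28 = $39,658.99
|ΔTC| = |$37,238.40 − $39,658.99| = $2,420.59

$2,420.59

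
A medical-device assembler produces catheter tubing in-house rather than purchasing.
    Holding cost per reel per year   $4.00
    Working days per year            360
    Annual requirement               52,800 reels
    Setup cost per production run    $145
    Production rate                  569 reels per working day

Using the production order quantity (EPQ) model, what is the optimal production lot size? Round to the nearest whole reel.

2,271 reels

d = 52,800/360 = 146.6667 reels/day;  effective holding cost H(1 − d/p) = 4·(1 − 146.6667/569) = 2.96895
Q* = √(2DS / H_eff) = √(2·52,800·145 / 2.96895) ≈ 2,270.99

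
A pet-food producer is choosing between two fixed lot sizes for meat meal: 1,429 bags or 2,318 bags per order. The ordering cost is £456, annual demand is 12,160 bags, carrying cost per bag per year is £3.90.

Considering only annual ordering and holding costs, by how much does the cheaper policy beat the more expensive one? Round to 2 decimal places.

TC(Q) = (D/Q)S + (Q/2)H
TC(1,429) = (12,160/1,429)×456 + (1,429/2)×3.9 = £6,666.86
TC(2,318) = (12,160/2,318)×456 + (2,318/2)×3.9 = £6,912.23
Cheaper: Q = 1,429.  Difference = £245.37

£245.37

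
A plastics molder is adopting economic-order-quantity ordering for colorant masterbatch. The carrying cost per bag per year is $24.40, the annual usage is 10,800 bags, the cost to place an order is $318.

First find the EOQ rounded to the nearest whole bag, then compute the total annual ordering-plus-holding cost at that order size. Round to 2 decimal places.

2DS/H = 2·10,800·318/24.4 = 281,508.20
EOQ = √281,508.20 ≈ 530.57 → Q = 531 bags
Ordering: D/Q × S = 10,800/531 × $318 = $6,467.80
Holding:  Q/2 × H = 531/2 × $24.4 = $6,478.20
Total = $6,467.80 + $6,478.20 = $12,946.00

$12,946.00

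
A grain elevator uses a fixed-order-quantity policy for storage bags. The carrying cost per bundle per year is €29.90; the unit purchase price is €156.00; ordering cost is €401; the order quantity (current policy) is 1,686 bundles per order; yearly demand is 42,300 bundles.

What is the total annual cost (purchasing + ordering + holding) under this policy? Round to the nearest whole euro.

Orders/yr = 42,300/1,686 = 25.089; ordering cost = 25.089 × €401 = €10,060.68
Average inventory = 1,686/2 = 843; holding cost = 843 × €29.9 = €25,205.70
Purchase cost = D·C = 42,300 × 156 = €6,598,800.00
Total = €10,060.68 + €25,205.70 + €6,598,800.00 = €6,634,066.38

€6,634,066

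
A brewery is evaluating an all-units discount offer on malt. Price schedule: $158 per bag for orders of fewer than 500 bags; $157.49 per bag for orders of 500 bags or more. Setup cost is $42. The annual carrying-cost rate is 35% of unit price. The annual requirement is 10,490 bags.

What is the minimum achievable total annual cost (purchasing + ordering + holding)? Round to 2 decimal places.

H₁ = 35%×$158 = $55.3000;  H₂ = 35%×$157.49 = $55.1215
EOQ₁ = √(2×10,490×42/55.3000) = 126.23  (< 500, feasible at tier 1)
EOQ₂ = √(2×10,490×42/55.1215) = 126.43  (< 500 → use Q = 500 at tier-2 price)
TC(tier 1 (EOQ₁), Q≈126.2) = $1,664,400.55
TC(tier 2, Q≈500.0) = $1,666,731.64
Minimum at tier 1 (EOQ₁): $1,664,400.55

$1,664,400.55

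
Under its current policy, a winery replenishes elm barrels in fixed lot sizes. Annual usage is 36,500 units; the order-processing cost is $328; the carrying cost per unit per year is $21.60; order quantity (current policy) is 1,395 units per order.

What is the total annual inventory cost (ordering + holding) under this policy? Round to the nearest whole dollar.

Annual ordering cost = (D/Q)·S = (36,500/1,395) × 328 = $8,582.08
Annual holding cost  = (Q/2)·H = (1,395/2) × 21.6 = $15,066.00
Total = $8,582.08 + $15,066.00 = $23,648.08

$23,648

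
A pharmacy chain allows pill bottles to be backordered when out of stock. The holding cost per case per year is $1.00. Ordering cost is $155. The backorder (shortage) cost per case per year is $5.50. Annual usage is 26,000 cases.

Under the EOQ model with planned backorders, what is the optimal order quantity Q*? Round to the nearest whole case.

Q* = √(2DS/H) · √((H + b)/b)
   = √(2 × 26,000 × 155 / 1) · √((1 + 5.5) / 5.5)
   = 2,839.014 × 1.0871 ≈ 3,086.33

3,086 cases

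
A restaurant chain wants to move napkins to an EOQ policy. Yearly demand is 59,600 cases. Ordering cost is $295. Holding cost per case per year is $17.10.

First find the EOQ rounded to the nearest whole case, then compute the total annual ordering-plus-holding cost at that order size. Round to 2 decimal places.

$24,521.51

Q* = √(2·D·S / H) = √(2·59,600·295 / 17.1) = √2,056,374.3 ≈ 1,434.01 → Q = 1,434 cases
Ordering: D/Q × S = 59,600/1,434 × $295 = $12,260.81
Holding:  Q/2 × H = 1,434/2 × $17.1 = $12,260.70
Total = $12,260.81 + $12,260.70 = $24,521.51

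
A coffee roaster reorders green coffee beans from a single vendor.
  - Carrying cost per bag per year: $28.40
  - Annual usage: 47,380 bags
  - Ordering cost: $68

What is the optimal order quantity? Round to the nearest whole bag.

EOQ = √(2DS/H) = √(2 × 47,380 × 68 / 28.4)
    = √(226,890.14) ≈ 476.33

476 bags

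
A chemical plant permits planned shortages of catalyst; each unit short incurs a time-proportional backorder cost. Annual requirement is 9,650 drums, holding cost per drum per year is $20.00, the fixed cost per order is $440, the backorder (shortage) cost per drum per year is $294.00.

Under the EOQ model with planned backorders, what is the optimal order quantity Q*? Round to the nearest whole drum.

Q* = √(2DS/H) · √((H + b)/b)
   = √(2 × 9,650 × 440 / 20) · √((20 + 294) / 294)
   = 651.613 × 1.0335 ≈ 673.41

673 drums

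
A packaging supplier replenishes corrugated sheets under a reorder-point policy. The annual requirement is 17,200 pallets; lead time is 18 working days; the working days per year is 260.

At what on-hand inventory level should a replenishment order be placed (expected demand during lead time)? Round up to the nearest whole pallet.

1,191 pallets

Daily demand d = 17,200 / 260 = 66.154 pallets/day
Demand during lead time = 66.154 × 18 = 1,190.77
Reorder point = 1,190.77 → round up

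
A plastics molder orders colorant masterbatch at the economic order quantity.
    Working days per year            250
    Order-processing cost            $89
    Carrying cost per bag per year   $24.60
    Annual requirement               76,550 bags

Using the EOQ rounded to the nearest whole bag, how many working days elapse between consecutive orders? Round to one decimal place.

2DS/H = 2·76,550·89/24.6 = 553,898.37
EOQ = √553,898.37 ≈ 744.24 → Q = 744 bags
Days between orders = 250 / (D/Q) = 250 / 102.890 ≈ 2.430

2.4 days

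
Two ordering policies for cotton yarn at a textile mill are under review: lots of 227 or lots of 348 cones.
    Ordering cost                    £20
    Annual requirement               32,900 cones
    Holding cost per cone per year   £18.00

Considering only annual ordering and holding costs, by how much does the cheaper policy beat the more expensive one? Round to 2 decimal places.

£81.13

For each Q, cost = (D/Q)·S + (Q/2)·H.
TC(227) = (32,900/227)×20 + (227/2)×18 = £4,941.68
TC(348) = (32,900/348)×20 + (348/2)×18 = £5,022.80
|ΔTC| = |£4,941.68 − £5,022.80| = £81.13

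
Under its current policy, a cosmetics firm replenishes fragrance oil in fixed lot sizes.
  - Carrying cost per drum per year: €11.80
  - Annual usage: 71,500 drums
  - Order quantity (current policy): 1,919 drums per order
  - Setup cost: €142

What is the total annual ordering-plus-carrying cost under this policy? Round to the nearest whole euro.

€16,613

Ordering: D/Q × S = 71,500/1,919 × €142 = €5,290.78
Holding:  Q/2 × H = 1,919/2 × €11.8 = €11,322.10
Total = €5,290.78 + €11,322.10 = €16,612.88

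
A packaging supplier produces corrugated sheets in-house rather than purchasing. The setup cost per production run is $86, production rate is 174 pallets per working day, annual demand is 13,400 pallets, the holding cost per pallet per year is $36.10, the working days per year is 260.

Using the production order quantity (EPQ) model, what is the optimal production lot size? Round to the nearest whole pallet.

d = 13,400/260 = 51.5385 pallets/day;  effective holding cost H(1 − d/p) = 36.1·(1 − 51.5385/174) = 25.40725
Q* = √(2DS / H_eff) = √(2·13,400·86 / 25.40725) ≈ 301.19

301 pallets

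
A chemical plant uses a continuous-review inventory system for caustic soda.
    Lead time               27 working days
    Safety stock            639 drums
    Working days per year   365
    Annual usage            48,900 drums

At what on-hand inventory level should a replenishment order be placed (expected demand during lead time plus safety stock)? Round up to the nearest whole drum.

Daily demand d = 48,900 / 365 = 133.973 drums/day
Demand during lead time = 133.973 × 27 = 3,617.26
Reorder point = 3,617.26 + 639 = 4,256.26 → round up

4,257 drums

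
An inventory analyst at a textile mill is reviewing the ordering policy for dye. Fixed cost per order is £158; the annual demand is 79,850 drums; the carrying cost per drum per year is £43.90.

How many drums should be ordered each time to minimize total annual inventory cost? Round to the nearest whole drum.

758 drums

EOQ = √(2DS/H) = √(2 × 79,850 × 158 / 43.9)
    = √(574,774.49) ≈ 758.14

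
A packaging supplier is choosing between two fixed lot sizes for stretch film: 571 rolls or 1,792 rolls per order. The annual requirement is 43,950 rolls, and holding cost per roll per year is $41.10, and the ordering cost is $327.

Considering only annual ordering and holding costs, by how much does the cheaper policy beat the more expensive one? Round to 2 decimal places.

$7,942.18

TC(Q) = (D/Q)S + (Q/2)H
TC(571) = (43,950/571)×327 + (571/2)×41.1 = $36,903.31
TC(1,792) = (43,950/1,792)×327 + (1,792/2)×41.1 = $44,845.49
Cheaper: Q = 571.  Difference = $7,942.18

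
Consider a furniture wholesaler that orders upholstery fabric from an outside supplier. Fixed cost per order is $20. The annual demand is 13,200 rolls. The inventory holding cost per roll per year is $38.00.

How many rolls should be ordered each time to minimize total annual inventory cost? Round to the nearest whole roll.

2DS/H = 2·13,200·20/38 = 13,894.74
EOQ = √13,894.74 ≈ 117.88

118 rolls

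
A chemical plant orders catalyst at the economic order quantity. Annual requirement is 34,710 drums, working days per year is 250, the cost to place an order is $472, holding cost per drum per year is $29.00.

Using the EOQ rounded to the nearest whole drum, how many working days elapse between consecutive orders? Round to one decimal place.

7.7 days

Q* = √(2·D·S / H) = √(2·34,710·472 / 29) = √1,129,870.3 ≈ 1,062.95 → Q = 1,063 drums
Cycle time = (working days × Q)/D = (250 × 1,063) / 34,710 = 7.656 days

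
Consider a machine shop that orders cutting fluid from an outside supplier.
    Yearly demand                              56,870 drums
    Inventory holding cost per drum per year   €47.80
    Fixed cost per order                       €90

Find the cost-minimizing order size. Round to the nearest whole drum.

463 drums

Q* = √(2·D·S / H) = √(2·56,870·90 / 47.8) = √214,154.8 ≈ 462.77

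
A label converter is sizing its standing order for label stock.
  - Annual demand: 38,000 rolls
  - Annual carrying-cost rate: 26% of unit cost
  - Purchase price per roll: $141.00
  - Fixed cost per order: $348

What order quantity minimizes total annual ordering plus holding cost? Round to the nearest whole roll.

849 rolls

Carrying cost H = $141 × 26% = $36.6600/roll/yr
Q* = √(2·D·S / H) = √(2·38,000·348 / 36.66) = √721,440.3 ≈ 849.38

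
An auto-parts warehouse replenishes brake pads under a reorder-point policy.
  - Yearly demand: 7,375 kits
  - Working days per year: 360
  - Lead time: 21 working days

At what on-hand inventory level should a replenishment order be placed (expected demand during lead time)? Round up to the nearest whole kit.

431 kits

Daily demand d = 7,375 / 360 = 20.486 kits/day
Demand during lead time = 20.486 × 21 = 430.21
Reorder point = 430.21 → round up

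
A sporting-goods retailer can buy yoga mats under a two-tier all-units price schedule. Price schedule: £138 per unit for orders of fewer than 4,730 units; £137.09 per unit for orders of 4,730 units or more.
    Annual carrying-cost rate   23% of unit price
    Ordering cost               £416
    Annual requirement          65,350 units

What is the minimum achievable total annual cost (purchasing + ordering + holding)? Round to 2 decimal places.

£9,039,149.09

H₁ = 23%×£138 = £31.7400;  H₂ = 23%×£137.09 = £31.5307
EOQ₁ = √(2×65,350×416/31.7400) = 1,308.82  (< 4,730, feasible at tier 1)
EOQ₂ = √(2×65,350×416/31.5307) = 1,313.16  (< 4,730 → use Q = 4,730 at tier-2 price)
TC(tier 1 (EOQ₁), Q≈1,308.8) = £9,059,842.05
TC(tier 2, Q≈4,730.0) = £9,039,149.09
Minimum at tier 2: £9,039,149.09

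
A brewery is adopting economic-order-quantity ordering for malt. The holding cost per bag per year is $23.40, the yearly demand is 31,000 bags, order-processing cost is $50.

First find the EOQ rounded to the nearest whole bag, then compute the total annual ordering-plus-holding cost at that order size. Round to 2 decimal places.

$8,517.04

EOQ = √(2DS/H) = √(2 × 31,000 × 50 / 23.4)
    = √(132,478.63) ≈ 363.98 → Q = 364 bags
Annual ordering cost = (D/Q)·S = (31,000/364) × 50 = $4,258.24
Annual holding cost  = (Q/2)·H = (364/2) × 23.4 = $4,258.80
Total = $4,258.24 + $4,258.80 = $8,517.04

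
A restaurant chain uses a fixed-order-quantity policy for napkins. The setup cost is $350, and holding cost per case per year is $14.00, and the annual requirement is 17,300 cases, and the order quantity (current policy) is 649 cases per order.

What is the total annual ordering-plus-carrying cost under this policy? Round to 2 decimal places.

$13,872.74

Orders/yr = 17,300/649 = 26.656; ordering cost = 26.656 × $350 = $9,329.74
Average inventory = 649/2 = 324.5; holding cost = 324.5 × $14 = $4,543.00
Total = $9,329.74 + $4,543.00 = $13,872.74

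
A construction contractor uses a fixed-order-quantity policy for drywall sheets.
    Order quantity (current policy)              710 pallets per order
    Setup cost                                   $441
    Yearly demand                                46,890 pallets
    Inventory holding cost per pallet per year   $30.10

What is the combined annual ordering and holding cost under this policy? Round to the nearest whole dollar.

Ordering: D/Q × S = 46,890/710 × $441 = $29,124.63
Holding:  Q/2 × H = 710/2 × $30.1 = $10,685.50
Total = $29,124.63 + $10,685.50 = $39,810.13

$39,810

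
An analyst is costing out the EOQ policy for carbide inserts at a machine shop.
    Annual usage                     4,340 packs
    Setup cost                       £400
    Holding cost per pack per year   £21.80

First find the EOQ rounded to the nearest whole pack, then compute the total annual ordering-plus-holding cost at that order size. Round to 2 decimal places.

£8,699.98

EOQ = √(2DS/H) = √(2 × 4,340 × 400 / 21.8)
    = √(159,266.06) ≈ 399.08 → Q = 399 packs
Annual ordering cost = (D/Q)·S = (4,340/399) × 400 = £4,350.88
Annual holding cost  = (Q/2)·H = (399/2) × 21.8 = £4,349.10
Total = £4,350.88 + £4,349.10 = £8,699.98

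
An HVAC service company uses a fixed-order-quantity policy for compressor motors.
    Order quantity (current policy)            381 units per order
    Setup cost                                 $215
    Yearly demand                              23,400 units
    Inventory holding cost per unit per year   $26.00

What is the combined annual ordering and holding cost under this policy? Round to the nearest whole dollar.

Orders/yr = 23,400/381 = 61.417; ordering cost = 61.417 × $215 = $13,204.72
Average inventory = 381/2 = 190.5; holding cost = 190.5 × $26 = $4,953.00
Total = $13,204.72 + $4,953.00 = $18,157.72

$18,158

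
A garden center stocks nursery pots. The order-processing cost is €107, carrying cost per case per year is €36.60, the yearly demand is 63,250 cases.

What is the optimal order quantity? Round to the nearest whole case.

2DS/H = 2·63,250·107/36.6 = 369,822.40
EOQ = √369,822.40 ≈ 608.13

608 cases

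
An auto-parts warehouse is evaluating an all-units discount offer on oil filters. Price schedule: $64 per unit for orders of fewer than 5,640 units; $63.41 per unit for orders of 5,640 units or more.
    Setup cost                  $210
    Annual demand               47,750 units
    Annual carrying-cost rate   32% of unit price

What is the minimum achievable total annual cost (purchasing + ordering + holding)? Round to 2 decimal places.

$3,076,266.39

H₁ = 32%×$64 = $20.4800;  H₂ = 32%×$63.41 = $20.2912
EOQ₁ = √(2×47,750×210/20.4800) = 989.57  (< 5,640, feasible at tier 1)
EOQ₂ = √(2×47,750×210/20.2912) = 994.16  (< 5,640 → use Q = 5,640 at tier-2 price)
TC(tier 1 (EOQ₁), Q≈989.6) = $3,076,266.39
TC(tier 2, Q≈5,640.0) = $3,086,826.61
Minimum at tier 1 (EOQ₁): $3,076,266.39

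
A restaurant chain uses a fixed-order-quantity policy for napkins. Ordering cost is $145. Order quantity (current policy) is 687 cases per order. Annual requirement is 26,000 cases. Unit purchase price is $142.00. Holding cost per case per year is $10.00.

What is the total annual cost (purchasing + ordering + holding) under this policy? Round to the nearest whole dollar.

$3,700,923

Annual ordering cost = (D/Q)·S = (26,000/687) × 145 = $5,487.63
Annual holding cost  = (Q/2)·H = (687/2) × 10 = $3,435.00
Purchase cost = D·C = 26,000 × 142 = $3,692,000.00
Total = $5,487.63 + $3,435.00 + $3,692,000.00 = $3,700,922.63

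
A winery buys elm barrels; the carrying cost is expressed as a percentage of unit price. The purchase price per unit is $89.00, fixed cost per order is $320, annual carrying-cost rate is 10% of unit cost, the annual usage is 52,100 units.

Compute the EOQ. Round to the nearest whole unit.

1,936 units

Carrying cost H = $89 × 10% = $8.9000/unit/yr
Optimal lot size Q* = (2 × 52,100 × $320 / $8.9)^½ ≈ 1,935.59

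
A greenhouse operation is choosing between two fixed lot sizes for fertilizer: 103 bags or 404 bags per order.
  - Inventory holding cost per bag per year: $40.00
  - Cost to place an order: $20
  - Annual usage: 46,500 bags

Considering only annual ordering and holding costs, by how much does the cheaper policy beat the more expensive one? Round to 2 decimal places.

TC(Q) = (D/Q)S + (Q/2)H
TC(103) = (46,500/103)×20 + (103/2)×40 = $11,089.13
TC(404) = (46,500/404)×20 + (404/2)×40 = $10,381.98
Lots of 404 are cheaper by $707.15.

$707.15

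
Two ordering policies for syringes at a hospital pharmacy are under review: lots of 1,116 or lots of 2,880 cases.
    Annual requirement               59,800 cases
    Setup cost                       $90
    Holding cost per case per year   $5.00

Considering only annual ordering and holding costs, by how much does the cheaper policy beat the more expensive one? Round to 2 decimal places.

For each Q, cost = (D/Q)·S + (Q/2)·H.
TC(1,116) = (59,800/1,116)×90 + (1,116/2)×5 = $7,612.58
TC(2,880) = (59,800/2,880)×90 + (2,880/2)×5 = $9,068.75
Lots of 1,116 are cheaper by $1,456.17.

$1,456.17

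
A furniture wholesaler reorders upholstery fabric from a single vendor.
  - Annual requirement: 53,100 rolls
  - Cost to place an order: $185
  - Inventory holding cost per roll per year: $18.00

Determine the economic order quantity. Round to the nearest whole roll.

Optimal lot size Q* = (2 × 53,100 × $185 / $18)^½ ≈ 1,044.75

1,045 rolls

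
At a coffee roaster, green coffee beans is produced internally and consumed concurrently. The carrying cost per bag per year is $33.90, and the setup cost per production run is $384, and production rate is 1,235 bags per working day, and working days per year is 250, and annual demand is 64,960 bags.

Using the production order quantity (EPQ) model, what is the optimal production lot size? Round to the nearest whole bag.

d = 64,960/250 = 259.8400 bags/day;  effective holding cost H(1 − d/p) = 33.9·(1 − 259.8400/1235) = 26.76755
Q* = √(2DS / H_eff) = √(2·64,960·384 / 26.76755) ≈ 1,365.21

1,365 bags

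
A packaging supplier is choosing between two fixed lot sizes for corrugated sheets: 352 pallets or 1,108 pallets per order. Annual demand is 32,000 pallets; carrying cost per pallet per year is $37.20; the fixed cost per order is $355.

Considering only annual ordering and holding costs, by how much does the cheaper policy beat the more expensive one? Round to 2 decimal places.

$7,958.42

Annual cost at Q: ordering D·S/Q plus holding Q·H/2.
TC(352) = (32,000/352)×355 + (352/2)×37.2 = $38,819.93
TC(1,108) = (32,000/1,108)×355 + (1,108/2)×37.2 = $30,861.51
Lots of 1,108 are cheaper by $7,958.42.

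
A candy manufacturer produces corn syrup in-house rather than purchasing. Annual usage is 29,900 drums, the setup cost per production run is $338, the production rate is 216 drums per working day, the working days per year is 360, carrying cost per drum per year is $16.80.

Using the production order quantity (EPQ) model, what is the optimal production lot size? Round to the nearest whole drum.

Daily demand d = 29,900/360 = 83.056; p = 216; 1 − d/p = 0.61548
EPQ = √(2DS / (H(1 − d/p)))
    = √(2 × 29,900 × 338 / (16.8 × 0.61548)) ≈ 1,398.13

1,398 drums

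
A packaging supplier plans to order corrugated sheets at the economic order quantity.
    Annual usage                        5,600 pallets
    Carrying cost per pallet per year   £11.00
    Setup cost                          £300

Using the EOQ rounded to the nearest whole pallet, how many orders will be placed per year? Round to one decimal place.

EOQ = √(2DS/H) = √(2 × 5,600 × 300 / 11)
    = √(305,454.55) ≈ 552.68 → Q = 553
N = D/Q = 5,600/553 ≈ 10.127 orders/yr

10.1 orders per year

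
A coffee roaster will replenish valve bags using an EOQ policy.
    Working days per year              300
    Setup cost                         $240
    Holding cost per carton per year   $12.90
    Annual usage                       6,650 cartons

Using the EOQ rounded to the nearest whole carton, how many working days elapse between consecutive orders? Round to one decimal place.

22.4 days

Q* = √(2·D·S / H) = √(2·6,650·240 / 12.9) = √247,441.9 ≈ 497.44 → Q = 497 cartons
T = Q/D × 300 days = 497/6,650 × 300 = 22.421 days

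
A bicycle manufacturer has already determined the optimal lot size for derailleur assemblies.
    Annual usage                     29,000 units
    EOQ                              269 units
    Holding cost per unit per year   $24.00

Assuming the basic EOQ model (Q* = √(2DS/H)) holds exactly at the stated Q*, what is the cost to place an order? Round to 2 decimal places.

$29.94

Since Q* = (2DS/H)^½, squaring gives Q*²·H = 2DS.
S = Q²H / (2D) = 269² × 24 / (2 × 29,000) = 29.9425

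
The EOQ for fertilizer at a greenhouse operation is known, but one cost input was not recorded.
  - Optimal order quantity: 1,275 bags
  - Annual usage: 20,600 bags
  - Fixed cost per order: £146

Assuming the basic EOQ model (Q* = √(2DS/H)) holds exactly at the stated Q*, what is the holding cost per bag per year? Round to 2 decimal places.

£3.70

From Q* = √(2DS/H) ⇒ Q*² = 2DS/H.
H = 2DS / Q² = 2 × 20,600 × 146 / 1,275² = 3.7002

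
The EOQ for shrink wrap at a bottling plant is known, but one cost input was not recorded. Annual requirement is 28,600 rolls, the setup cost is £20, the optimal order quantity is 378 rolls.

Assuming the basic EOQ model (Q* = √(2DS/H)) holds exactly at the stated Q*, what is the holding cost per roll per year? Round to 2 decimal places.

From Q* = √(2DS/H) ⇒ Q*² = 2DS/H.
H = 2DS / Q² = 2 × 28,600 × 20 / 378² = 8.0065

£8.01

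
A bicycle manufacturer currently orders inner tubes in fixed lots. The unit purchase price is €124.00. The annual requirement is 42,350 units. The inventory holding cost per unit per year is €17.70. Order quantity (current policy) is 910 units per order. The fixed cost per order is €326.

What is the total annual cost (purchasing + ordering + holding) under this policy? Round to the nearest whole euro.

€5,274,625

Annual ordering cost = (D/Q)·S = (42,350/910) × 326 = €15,171.54
Annual holding cost  = (Q/2)·H = (910/2) × 17.7 = €8,053.50
Purchase cost = D·C = 42,350 × 124 = €5,251,400.00
Total = €15,171.54 + €8,053.50 + €5,251,400.00 = €5,274,625.04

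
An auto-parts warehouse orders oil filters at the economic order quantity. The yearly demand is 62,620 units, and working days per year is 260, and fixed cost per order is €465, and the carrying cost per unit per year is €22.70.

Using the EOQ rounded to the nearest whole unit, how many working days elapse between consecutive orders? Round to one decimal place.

6.7 days

EOQ = √(2DS/H) = √(2 × 62,620 × 465 / 22.7)
    = √(2,565,488.99) ≈ 1,601.71 → Q = 1,602 units
Cycle time = (working days × Q)/D = (260 × 1,602) / 62,620 = 6.652 days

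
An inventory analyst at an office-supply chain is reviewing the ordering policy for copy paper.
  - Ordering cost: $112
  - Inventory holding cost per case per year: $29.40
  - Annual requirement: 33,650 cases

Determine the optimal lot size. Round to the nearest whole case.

506 cases

Q* = √(2·D·S / H) = √(2·33,650·112 / 29.4) = √256,381.0 ≈ 506.34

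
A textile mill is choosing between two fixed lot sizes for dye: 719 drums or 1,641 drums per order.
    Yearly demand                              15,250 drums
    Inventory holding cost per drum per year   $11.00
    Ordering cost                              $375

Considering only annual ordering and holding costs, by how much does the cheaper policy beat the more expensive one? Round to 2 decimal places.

Annual cost at Q: ordering D·S/Q plus holding Q·H/2.
TC(719) = (15,250/719)×375 + (719/2)×11 = $11,908.26
TC(1,641) = (15,250/1,641)×375 + (1,641/2)×11 = $12,510.42
Lots of 719 are cheaper by $602.16.

$602.16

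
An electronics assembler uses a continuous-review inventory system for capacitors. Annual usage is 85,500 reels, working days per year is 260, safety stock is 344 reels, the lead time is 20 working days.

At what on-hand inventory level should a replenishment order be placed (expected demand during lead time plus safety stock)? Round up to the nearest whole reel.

Daily demand d = 85,500 / 260 = 328.846 reels/day
Demand during lead time = 328.846 × 20 = 6,576.92
Reorder point = 6,576.92 + 344 = 6,920.92 → round up

6,921 reels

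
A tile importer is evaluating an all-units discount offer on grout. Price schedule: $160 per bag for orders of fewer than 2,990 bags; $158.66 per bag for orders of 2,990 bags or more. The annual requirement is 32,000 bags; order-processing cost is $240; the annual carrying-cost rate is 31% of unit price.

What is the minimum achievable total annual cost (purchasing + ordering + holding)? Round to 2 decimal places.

H₁ = 31%×$160 = $49.6000;  H₂ = 31%×$158.66 = $49.1846
EOQ₁ = √(2×32,000×240/49.6000) = 556.49  (< 2,990, feasible at tier 1)
EOQ₂ = √(2×32,000×240/49.1846) = 558.83  (< 2,990 → use Q = 2,990 at tier-2 price)
TC(tier 1 (EOQ₁), Q≈556.5) = $5,147,601.74
TC(tier 2, Q≈2,990.0) = $5,153,219.54
Minimum at tier 1 (EOQ₁): $5,147,601.74

$5,147,601.74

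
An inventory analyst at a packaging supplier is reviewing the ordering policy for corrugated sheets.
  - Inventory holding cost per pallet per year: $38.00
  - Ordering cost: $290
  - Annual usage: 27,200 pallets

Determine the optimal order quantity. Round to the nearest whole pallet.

Optimal lot size Q* = (2 × 27,200 × $290 / $38)^½ ≈ 644.33

644 pallets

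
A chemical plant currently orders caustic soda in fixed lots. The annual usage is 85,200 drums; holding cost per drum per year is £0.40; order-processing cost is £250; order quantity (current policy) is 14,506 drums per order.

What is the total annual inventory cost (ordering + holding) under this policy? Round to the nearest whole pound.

Ordering: D/Q × S = 85,200/14,506 × £250 = £1,468.36
Holding:  Q/2 × H = 14,506/2 × £0.4 = £2,901.20
Total = £1,468.36 + £2,901.20 = £4,369.56

£4,370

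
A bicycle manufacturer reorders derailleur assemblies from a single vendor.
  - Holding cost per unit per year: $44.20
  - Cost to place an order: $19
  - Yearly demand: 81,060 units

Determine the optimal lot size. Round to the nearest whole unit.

264 units

Q* = √(2·D·S / H) = √(2·81,060·19 / 44.2) = √69,689.6 ≈ 263.99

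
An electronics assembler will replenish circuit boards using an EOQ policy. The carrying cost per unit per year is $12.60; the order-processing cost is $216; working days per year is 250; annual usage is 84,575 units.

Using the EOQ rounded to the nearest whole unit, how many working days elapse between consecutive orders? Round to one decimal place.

Optimal lot size Q* = (2 × 84,575 × $216 / $12.6)^½ ≈ 1,702.85 → Q = 1,703 units
Cycle time = (working days × Q)/D = (250 × 1,703) / 84,575 = 5.034 days

5.0 days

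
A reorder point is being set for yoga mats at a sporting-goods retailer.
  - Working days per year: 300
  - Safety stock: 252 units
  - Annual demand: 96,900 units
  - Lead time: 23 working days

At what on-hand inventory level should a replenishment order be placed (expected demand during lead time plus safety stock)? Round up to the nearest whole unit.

7,681 units

Daily demand d = 96,900 / 300 = 323.000 units/day
Demand during lead time = 323.000 × 23 = 7,429.00
Reorder point = 7,429.00 + 252 = 7,681.00 → round up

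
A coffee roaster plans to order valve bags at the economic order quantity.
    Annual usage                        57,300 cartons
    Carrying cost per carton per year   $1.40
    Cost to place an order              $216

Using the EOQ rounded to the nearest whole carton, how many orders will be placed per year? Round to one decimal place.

13.6 orders per year

EOQ = √(2DS/H) = √(2 × 57,300 × 216 / 1.4)
    = √(17,681,142.86) ≈ 4,204.90 → Q = 4,205
N = D/Q = 57,300/4,205 ≈ 13.627 orders/yr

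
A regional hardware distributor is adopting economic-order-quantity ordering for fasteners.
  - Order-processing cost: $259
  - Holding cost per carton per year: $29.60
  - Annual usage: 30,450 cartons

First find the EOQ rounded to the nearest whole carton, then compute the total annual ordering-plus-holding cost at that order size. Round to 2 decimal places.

$21,607.49

EOQ = √(2DS/H) = √(2 × 30,450 × 259 / 29.6)
    = √(532,875.00) ≈ 729.98 → Q = 730 cartons
Ordering: D/Q × S = 30,450/730 × $259 = $10,803.49
Holding:  Q/2 × H = 730/2 × $29.6 = $10,804.00
Total = $10,803.49 + $10,804.00 = $21,607.49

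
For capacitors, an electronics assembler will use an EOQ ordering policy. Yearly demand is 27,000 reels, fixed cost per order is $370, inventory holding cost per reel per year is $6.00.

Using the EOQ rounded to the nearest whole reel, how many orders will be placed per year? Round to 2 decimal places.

14.79 orders per year

Q* = √(2·D·S / H) = √(2·27,000·370 / 6) = √3,330,000.0 ≈ 1,824.83 → Q = 1,825
N = D/Q = 27,000/1,825 ≈ 14.795 orders/yr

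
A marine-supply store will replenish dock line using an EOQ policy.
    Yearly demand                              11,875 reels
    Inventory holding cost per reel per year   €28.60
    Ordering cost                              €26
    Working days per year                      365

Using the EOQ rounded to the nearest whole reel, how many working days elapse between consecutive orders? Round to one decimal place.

Q* = √(2·D·S / H) = √(2·11,875·26 / 28.6) = √21,590.9 ≈ 146.94 → Q = 147 reels
Days between orders = 365 / (D/Q) = 365 / 80.782 ≈ 4.518

4.5 days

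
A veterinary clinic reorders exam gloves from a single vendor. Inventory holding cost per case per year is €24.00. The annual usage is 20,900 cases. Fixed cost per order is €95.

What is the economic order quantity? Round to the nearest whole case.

Q* = √(2·D·S / H) = √(2·20,900·95 / 24) = √165,458.3 ≈ 406.77

407 cases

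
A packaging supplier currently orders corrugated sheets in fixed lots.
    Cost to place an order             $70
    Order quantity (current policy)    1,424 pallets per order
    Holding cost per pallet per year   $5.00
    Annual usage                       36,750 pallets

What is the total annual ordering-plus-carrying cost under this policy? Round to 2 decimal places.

$5,366.53

Orders/yr = 36,750/1,424 = 25.808; ordering cost = 25.808 × $70 = $1,806.53
Average inventory = 1,424/2 = 712; holding cost = 712 × $5 = $3,560.00
Total = $1,806.53 + $3,560.00 = $5,366.53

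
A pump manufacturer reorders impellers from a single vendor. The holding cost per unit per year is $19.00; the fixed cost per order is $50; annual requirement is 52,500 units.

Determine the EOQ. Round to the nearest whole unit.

526 units

Optimal lot size Q* = (2 × 52,500 × $50 / $19)^½ ≈ 525.66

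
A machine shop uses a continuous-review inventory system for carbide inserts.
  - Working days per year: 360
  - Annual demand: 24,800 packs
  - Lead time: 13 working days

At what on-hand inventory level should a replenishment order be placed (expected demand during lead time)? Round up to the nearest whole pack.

896 packs

Daily demand d = 24,800 / 360 = 68.889 packs/day
Demand during lead time = 68.889 × 13 = 895.56
Reorder point = 895.56 → round up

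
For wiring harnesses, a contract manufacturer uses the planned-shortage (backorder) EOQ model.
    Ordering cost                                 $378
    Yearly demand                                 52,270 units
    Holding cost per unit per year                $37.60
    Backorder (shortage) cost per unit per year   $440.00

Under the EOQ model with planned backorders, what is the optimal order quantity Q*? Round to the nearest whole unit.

Q* = √(2DS/H) · √((H + b)/b)
   = √(2 × 52,270 × 378 / 37.6) · √((37.6 + 440) / 440)
   = 1,025.164 × 1.0419 ≈ 1,068.07

1,068 units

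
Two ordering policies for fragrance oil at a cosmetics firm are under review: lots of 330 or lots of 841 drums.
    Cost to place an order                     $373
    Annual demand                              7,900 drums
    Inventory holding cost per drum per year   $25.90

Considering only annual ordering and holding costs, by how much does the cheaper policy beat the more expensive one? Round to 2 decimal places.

For each Q, cost = (D/Q)·S + (Q/2)·H.
TC(330) = (7,900/330)×373 + (330/2)×25.9 = $13,202.89
TC(841) = (7,900/841)×373 + (841/2)×25.9 = $14,394.75
Cheaper: Q = 330.  Difference = $1,191.86

$1,191.86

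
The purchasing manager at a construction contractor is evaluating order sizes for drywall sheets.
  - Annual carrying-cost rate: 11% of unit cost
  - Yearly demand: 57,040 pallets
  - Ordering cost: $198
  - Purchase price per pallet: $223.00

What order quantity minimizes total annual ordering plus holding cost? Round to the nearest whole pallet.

960 pallets

H = i·C = 0.11 × $223 = $24.5300 per pallet-year
EOQ = √(2DS/H) = √(2 × 57,040 × 198 / 24.53)
    = √(920,825.11) ≈ 959.60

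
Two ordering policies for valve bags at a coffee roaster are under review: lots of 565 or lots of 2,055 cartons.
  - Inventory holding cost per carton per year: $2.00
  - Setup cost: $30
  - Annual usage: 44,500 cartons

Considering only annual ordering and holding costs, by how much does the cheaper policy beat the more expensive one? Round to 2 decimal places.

$223.20

TC(Q) = (D/Q)S + (Q/2)H
TC(565) = (44,500/565)×30 + (565/2)×2 = $2,927.83
TC(2,055) = (44,500/2,055)×30 + (2,055/2)×2 = $2,704.64
Lots of 2,055 are cheaper by $223.20.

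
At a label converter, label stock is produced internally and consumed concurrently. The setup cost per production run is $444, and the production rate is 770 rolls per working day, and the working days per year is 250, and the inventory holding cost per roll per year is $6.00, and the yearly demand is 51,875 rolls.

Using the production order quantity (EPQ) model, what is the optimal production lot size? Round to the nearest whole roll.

Daily demand d = 51,875/250 = 207.500; p = 770; 1 − d/p = 0.73052
EPQ = √(2DS / (H(1 − d/p)))
    = √(2 × 51,875 × 444 / (6 × 0.73052)) ≈ 3,241.86

3,242 rolls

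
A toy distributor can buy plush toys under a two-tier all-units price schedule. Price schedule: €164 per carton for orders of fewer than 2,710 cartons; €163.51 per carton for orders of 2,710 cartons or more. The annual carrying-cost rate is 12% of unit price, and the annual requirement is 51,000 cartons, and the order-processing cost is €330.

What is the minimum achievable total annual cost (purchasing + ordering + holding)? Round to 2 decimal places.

H₁ = 12%×€164 = €19.6800;  H₂ = 12%×€163.51 = €19.6212
EOQ₁ = √(2×51,000×330/19.6800) = 1,307.81  (< 2,710, feasible at tier 1)
EOQ₂ = √(2×51,000×330/19.6212) = 1,309.77  (< 2,710 → use Q = 2,710 at tier-2 price)
TC(tier 1 (EOQ₁), Q≈1,307.8) = €8,389,737.69
TC(tier 2, Q≈2,710.0) = €8,371,807.06
Minimum at tier 2: €8,371,807.06

€8,371,807.06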